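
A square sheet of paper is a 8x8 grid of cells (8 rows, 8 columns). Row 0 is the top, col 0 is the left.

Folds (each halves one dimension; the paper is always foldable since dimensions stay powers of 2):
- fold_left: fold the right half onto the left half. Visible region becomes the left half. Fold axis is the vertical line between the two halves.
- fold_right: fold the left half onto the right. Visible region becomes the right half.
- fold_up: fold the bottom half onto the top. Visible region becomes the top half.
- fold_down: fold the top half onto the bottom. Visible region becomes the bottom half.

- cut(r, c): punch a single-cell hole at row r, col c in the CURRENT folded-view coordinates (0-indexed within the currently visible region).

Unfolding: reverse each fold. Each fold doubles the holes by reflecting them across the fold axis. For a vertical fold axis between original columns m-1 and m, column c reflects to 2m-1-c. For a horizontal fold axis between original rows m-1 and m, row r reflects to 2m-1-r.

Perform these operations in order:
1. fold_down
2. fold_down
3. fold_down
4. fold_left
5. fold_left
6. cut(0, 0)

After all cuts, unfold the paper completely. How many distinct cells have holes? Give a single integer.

Op 1 fold_down: fold axis h@4; visible region now rows[4,8) x cols[0,8) = 4x8
Op 2 fold_down: fold axis h@6; visible region now rows[6,8) x cols[0,8) = 2x8
Op 3 fold_down: fold axis h@7; visible region now rows[7,8) x cols[0,8) = 1x8
Op 4 fold_left: fold axis v@4; visible region now rows[7,8) x cols[0,4) = 1x4
Op 5 fold_left: fold axis v@2; visible region now rows[7,8) x cols[0,2) = 1x2
Op 6 cut(0, 0): punch at orig (7,0); cuts so far [(7, 0)]; region rows[7,8) x cols[0,2) = 1x2
Unfold 1 (reflect across v@2): 2 holes -> [(7, 0), (7, 3)]
Unfold 2 (reflect across v@4): 4 holes -> [(7, 0), (7, 3), (7, 4), (7, 7)]
Unfold 3 (reflect across h@7): 8 holes -> [(6, 0), (6, 3), (6, 4), (6, 7), (7, 0), (7, 3), (7, 4), (7, 7)]
Unfold 4 (reflect across h@6): 16 holes -> [(4, 0), (4, 3), (4, 4), (4, 7), (5, 0), (5, 3), (5, 4), (5, 7), (6, 0), (6, 3), (6, 4), (6, 7), (7, 0), (7, 3), (7, 4), (7, 7)]
Unfold 5 (reflect across h@4): 32 holes -> [(0, 0), (0, 3), (0, 4), (0, 7), (1, 0), (1, 3), (1, 4), (1, 7), (2, 0), (2, 3), (2, 4), (2, 7), (3, 0), (3, 3), (3, 4), (3, 7), (4, 0), (4, 3), (4, 4), (4, 7), (5, 0), (5, 3), (5, 4), (5, 7), (6, 0), (6, 3), (6, 4), (6, 7), (7, 0), (7, 3), (7, 4), (7, 7)]

Answer: 32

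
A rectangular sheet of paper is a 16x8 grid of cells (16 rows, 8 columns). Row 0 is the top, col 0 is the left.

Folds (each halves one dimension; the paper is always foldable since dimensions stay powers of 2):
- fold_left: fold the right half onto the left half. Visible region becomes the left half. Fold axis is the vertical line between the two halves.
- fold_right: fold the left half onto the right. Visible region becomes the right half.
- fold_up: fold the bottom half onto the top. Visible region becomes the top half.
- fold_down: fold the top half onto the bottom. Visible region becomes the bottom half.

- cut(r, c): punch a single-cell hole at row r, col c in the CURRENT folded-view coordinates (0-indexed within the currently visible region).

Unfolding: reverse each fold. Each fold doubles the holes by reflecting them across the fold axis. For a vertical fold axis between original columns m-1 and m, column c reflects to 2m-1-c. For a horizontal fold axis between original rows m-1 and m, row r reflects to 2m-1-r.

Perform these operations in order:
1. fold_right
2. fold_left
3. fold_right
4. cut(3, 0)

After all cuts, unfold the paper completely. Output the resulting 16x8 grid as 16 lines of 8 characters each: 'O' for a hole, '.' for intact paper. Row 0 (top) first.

Op 1 fold_right: fold axis v@4; visible region now rows[0,16) x cols[4,8) = 16x4
Op 2 fold_left: fold axis v@6; visible region now rows[0,16) x cols[4,6) = 16x2
Op 3 fold_right: fold axis v@5; visible region now rows[0,16) x cols[5,6) = 16x1
Op 4 cut(3, 0): punch at orig (3,5); cuts so far [(3, 5)]; region rows[0,16) x cols[5,6) = 16x1
Unfold 1 (reflect across v@5): 2 holes -> [(3, 4), (3, 5)]
Unfold 2 (reflect across v@6): 4 holes -> [(3, 4), (3, 5), (3, 6), (3, 7)]
Unfold 3 (reflect across v@4): 8 holes -> [(3, 0), (3, 1), (3, 2), (3, 3), (3, 4), (3, 5), (3, 6), (3, 7)]

Answer: ........
........
........
OOOOOOOO
........
........
........
........
........
........
........
........
........
........
........
........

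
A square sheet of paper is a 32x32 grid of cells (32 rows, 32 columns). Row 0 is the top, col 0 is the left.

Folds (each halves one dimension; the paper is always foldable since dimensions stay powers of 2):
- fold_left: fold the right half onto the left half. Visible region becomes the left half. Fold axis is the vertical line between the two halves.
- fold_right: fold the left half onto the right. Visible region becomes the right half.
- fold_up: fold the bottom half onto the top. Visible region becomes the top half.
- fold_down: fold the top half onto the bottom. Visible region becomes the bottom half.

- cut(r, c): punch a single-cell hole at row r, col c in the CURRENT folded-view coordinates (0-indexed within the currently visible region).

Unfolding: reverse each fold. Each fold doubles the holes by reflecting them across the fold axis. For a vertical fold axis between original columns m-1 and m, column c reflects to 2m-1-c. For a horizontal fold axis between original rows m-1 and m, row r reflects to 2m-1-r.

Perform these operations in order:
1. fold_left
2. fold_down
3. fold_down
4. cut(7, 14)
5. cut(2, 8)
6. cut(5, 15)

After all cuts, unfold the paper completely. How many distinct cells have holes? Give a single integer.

Answer: 24

Derivation:
Op 1 fold_left: fold axis v@16; visible region now rows[0,32) x cols[0,16) = 32x16
Op 2 fold_down: fold axis h@16; visible region now rows[16,32) x cols[0,16) = 16x16
Op 3 fold_down: fold axis h@24; visible region now rows[24,32) x cols[0,16) = 8x16
Op 4 cut(7, 14): punch at orig (31,14); cuts so far [(31, 14)]; region rows[24,32) x cols[0,16) = 8x16
Op 5 cut(2, 8): punch at orig (26,8); cuts so far [(26, 8), (31, 14)]; region rows[24,32) x cols[0,16) = 8x16
Op 6 cut(5, 15): punch at orig (29,15); cuts so far [(26, 8), (29, 15), (31, 14)]; region rows[24,32) x cols[0,16) = 8x16
Unfold 1 (reflect across h@24): 6 holes -> [(16, 14), (18, 15), (21, 8), (26, 8), (29, 15), (31, 14)]
Unfold 2 (reflect across h@16): 12 holes -> [(0, 14), (2, 15), (5, 8), (10, 8), (13, 15), (15, 14), (16, 14), (18, 15), (21, 8), (26, 8), (29, 15), (31, 14)]
Unfold 3 (reflect across v@16): 24 holes -> [(0, 14), (0, 17), (2, 15), (2, 16), (5, 8), (5, 23), (10, 8), (10, 23), (13, 15), (13, 16), (15, 14), (15, 17), (16, 14), (16, 17), (18, 15), (18, 16), (21, 8), (21, 23), (26, 8), (26, 23), (29, 15), (29, 16), (31, 14), (31, 17)]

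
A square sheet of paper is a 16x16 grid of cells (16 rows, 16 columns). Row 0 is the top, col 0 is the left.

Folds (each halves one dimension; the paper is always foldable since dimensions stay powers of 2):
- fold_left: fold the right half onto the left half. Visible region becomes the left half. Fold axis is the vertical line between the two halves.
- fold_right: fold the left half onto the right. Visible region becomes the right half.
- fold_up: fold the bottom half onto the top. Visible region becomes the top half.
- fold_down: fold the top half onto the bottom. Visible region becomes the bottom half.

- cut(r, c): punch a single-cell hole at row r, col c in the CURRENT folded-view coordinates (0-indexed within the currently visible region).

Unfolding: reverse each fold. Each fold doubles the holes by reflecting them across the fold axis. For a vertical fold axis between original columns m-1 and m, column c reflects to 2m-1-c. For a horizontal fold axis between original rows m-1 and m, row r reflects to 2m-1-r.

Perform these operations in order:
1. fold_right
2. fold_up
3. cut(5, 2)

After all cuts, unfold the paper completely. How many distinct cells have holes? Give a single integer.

Op 1 fold_right: fold axis v@8; visible region now rows[0,16) x cols[8,16) = 16x8
Op 2 fold_up: fold axis h@8; visible region now rows[0,8) x cols[8,16) = 8x8
Op 3 cut(5, 2): punch at orig (5,10); cuts so far [(5, 10)]; region rows[0,8) x cols[8,16) = 8x8
Unfold 1 (reflect across h@8): 2 holes -> [(5, 10), (10, 10)]
Unfold 2 (reflect across v@8): 4 holes -> [(5, 5), (5, 10), (10, 5), (10, 10)]

Answer: 4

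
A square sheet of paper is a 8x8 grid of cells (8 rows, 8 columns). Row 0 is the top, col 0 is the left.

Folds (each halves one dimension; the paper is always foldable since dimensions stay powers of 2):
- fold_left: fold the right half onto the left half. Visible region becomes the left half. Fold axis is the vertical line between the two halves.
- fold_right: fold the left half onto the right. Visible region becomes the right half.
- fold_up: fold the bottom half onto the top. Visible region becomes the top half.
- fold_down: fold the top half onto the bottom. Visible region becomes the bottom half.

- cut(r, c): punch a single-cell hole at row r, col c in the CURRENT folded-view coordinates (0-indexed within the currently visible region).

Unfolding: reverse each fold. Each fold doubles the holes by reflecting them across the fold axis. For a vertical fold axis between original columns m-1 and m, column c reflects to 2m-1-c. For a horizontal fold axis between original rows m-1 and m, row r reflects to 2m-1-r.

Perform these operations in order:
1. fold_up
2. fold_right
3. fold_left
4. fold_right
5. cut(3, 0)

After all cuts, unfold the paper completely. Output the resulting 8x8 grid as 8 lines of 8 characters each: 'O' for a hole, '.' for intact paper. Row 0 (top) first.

Op 1 fold_up: fold axis h@4; visible region now rows[0,4) x cols[0,8) = 4x8
Op 2 fold_right: fold axis v@4; visible region now rows[0,4) x cols[4,8) = 4x4
Op 3 fold_left: fold axis v@6; visible region now rows[0,4) x cols[4,6) = 4x2
Op 4 fold_right: fold axis v@5; visible region now rows[0,4) x cols[5,6) = 4x1
Op 5 cut(3, 0): punch at orig (3,5); cuts so far [(3, 5)]; region rows[0,4) x cols[5,6) = 4x1
Unfold 1 (reflect across v@5): 2 holes -> [(3, 4), (3, 5)]
Unfold 2 (reflect across v@6): 4 holes -> [(3, 4), (3, 5), (3, 6), (3, 7)]
Unfold 3 (reflect across v@4): 8 holes -> [(3, 0), (3, 1), (3, 2), (3, 3), (3, 4), (3, 5), (3, 6), (3, 7)]
Unfold 4 (reflect across h@4): 16 holes -> [(3, 0), (3, 1), (3, 2), (3, 3), (3, 4), (3, 5), (3, 6), (3, 7), (4, 0), (4, 1), (4, 2), (4, 3), (4, 4), (4, 5), (4, 6), (4, 7)]

Answer: ........
........
........
OOOOOOOO
OOOOOOOO
........
........
........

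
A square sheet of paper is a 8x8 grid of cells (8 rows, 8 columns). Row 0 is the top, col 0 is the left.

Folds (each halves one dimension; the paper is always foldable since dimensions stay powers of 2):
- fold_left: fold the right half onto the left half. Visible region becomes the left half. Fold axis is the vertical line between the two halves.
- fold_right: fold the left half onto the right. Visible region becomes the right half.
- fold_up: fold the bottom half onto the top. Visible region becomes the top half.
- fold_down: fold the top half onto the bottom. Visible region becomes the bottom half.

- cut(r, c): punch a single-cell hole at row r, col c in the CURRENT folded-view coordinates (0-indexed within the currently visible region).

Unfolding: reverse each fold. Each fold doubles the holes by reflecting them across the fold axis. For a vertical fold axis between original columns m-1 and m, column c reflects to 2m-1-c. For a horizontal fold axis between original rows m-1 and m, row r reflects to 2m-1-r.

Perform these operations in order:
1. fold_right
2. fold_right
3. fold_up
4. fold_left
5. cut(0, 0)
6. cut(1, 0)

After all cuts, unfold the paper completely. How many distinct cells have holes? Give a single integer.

Answer: 32

Derivation:
Op 1 fold_right: fold axis v@4; visible region now rows[0,8) x cols[4,8) = 8x4
Op 2 fold_right: fold axis v@6; visible region now rows[0,8) x cols[6,8) = 8x2
Op 3 fold_up: fold axis h@4; visible region now rows[0,4) x cols[6,8) = 4x2
Op 4 fold_left: fold axis v@7; visible region now rows[0,4) x cols[6,7) = 4x1
Op 5 cut(0, 0): punch at orig (0,6); cuts so far [(0, 6)]; region rows[0,4) x cols[6,7) = 4x1
Op 6 cut(1, 0): punch at orig (1,6); cuts so far [(0, 6), (1, 6)]; region rows[0,4) x cols[6,7) = 4x1
Unfold 1 (reflect across v@7): 4 holes -> [(0, 6), (0, 7), (1, 6), (1, 7)]
Unfold 2 (reflect across h@4): 8 holes -> [(0, 6), (0, 7), (1, 6), (1, 7), (6, 6), (6, 7), (7, 6), (7, 7)]
Unfold 3 (reflect across v@6): 16 holes -> [(0, 4), (0, 5), (0, 6), (0, 7), (1, 4), (1, 5), (1, 6), (1, 7), (6, 4), (6, 5), (6, 6), (6, 7), (7, 4), (7, 5), (7, 6), (7, 7)]
Unfold 4 (reflect across v@4): 32 holes -> [(0, 0), (0, 1), (0, 2), (0, 3), (0, 4), (0, 5), (0, 6), (0, 7), (1, 0), (1, 1), (1, 2), (1, 3), (1, 4), (1, 5), (1, 6), (1, 7), (6, 0), (6, 1), (6, 2), (6, 3), (6, 4), (6, 5), (6, 6), (6, 7), (7, 0), (7, 1), (7, 2), (7, 3), (7, 4), (7, 5), (7, 6), (7, 7)]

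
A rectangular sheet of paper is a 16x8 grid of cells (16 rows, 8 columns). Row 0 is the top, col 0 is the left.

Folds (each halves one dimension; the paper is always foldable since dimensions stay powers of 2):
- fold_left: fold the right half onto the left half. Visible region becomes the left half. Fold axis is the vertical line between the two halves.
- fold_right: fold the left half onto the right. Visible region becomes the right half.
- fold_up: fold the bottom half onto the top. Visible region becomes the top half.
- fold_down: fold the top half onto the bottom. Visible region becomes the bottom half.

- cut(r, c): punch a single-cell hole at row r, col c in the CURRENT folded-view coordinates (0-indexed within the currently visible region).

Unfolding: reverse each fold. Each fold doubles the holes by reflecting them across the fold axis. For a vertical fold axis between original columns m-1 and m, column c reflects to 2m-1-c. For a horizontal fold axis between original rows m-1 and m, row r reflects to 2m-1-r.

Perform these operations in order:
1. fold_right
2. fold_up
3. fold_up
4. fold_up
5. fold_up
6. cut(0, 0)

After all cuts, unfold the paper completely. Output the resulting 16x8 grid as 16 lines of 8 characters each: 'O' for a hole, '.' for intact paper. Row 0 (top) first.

Answer: ...OO...
...OO...
...OO...
...OO...
...OO...
...OO...
...OO...
...OO...
...OO...
...OO...
...OO...
...OO...
...OO...
...OO...
...OO...
...OO...

Derivation:
Op 1 fold_right: fold axis v@4; visible region now rows[0,16) x cols[4,8) = 16x4
Op 2 fold_up: fold axis h@8; visible region now rows[0,8) x cols[4,8) = 8x4
Op 3 fold_up: fold axis h@4; visible region now rows[0,4) x cols[4,8) = 4x4
Op 4 fold_up: fold axis h@2; visible region now rows[0,2) x cols[4,8) = 2x4
Op 5 fold_up: fold axis h@1; visible region now rows[0,1) x cols[4,8) = 1x4
Op 6 cut(0, 0): punch at orig (0,4); cuts so far [(0, 4)]; region rows[0,1) x cols[4,8) = 1x4
Unfold 1 (reflect across h@1): 2 holes -> [(0, 4), (1, 4)]
Unfold 2 (reflect across h@2): 4 holes -> [(0, 4), (1, 4), (2, 4), (3, 4)]
Unfold 3 (reflect across h@4): 8 holes -> [(0, 4), (1, 4), (2, 4), (3, 4), (4, 4), (5, 4), (6, 4), (7, 4)]
Unfold 4 (reflect across h@8): 16 holes -> [(0, 4), (1, 4), (2, 4), (3, 4), (4, 4), (5, 4), (6, 4), (7, 4), (8, 4), (9, 4), (10, 4), (11, 4), (12, 4), (13, 4), (14, 4), (15, 4)]
Unfold 5 (reflect across v@4): 32 holes -> [(0, 3), (0, 4), (1, 3), (1, 4), (2, 3), (2, 4), (3, 3), (3, 4), (4, 3), (4, 4), (5, 3), (5, 4), (6, 3), (6, 4), (7, 3), (7, 4), (8, 3), (8, 4), (9, 3), (9, 4), (10, 3), (10, 4), (11, 3), (11, 4), (12, 3), (12, 4), (13, 3), (13, 4), (14, 3), (14, 4), (15, 3), (15, 4)]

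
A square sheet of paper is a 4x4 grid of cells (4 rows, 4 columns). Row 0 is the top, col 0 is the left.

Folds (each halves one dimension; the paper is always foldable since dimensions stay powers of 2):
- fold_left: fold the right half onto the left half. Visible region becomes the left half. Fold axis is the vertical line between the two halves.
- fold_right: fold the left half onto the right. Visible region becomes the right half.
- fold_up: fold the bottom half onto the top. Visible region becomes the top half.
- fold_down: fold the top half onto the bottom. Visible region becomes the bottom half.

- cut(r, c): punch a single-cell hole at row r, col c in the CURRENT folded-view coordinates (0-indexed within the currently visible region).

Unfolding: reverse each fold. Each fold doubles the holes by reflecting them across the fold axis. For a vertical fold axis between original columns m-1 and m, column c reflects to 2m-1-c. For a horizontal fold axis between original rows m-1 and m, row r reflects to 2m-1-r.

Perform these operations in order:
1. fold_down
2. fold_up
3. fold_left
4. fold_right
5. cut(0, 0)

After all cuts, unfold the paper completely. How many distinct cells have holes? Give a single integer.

Op 1 fold_down: fold axis h@2; visible region now rows[2,4) x cols[0,4) = 2x4
Op 2 fold_up: fold axis h@3; visible region now rows[2,3) x cols[0,4) = 1x4
Op 3 fold_left: fold axis v@2; visible region now rows[2,3) x cols[0,2) = 1x2
Op 4 fold_right: fold axis v@1; visible region now rows[2,3) x cols[1,2) = 1x1
Op 5 cut(0, 0): punch at orig (2,1); cuts so far [(2, 1)]; region rows[2,3) x cols[1,2) = 1x1
Unfold 1 (reflect across v@1): 2 holes -> [(2, 0), (2, 1)]
Unfold 2 (reflect across v@2): 4 holes -> [(2, 0), (2, 1), (2, 2), (2, 3)]
Unfold 3 (reflect across h@3): 8 holes -> [(2, 0), (2, 1), (2, 2), (2, 3), (3, 0), (3, 1), (3, 2), (3, 3)]
Unfold 4 (reflect across h@2): 16 holes -> [(0, 0), (0, 1), (0, 2), (0, 3), (1, 0), (1, 1), (1, 2), (1, 3), (2, 0), (2, 1), (2, 2), (2, 3), (3, 0), (3, 1), (3, 2), (3, 3)]

Answer: 16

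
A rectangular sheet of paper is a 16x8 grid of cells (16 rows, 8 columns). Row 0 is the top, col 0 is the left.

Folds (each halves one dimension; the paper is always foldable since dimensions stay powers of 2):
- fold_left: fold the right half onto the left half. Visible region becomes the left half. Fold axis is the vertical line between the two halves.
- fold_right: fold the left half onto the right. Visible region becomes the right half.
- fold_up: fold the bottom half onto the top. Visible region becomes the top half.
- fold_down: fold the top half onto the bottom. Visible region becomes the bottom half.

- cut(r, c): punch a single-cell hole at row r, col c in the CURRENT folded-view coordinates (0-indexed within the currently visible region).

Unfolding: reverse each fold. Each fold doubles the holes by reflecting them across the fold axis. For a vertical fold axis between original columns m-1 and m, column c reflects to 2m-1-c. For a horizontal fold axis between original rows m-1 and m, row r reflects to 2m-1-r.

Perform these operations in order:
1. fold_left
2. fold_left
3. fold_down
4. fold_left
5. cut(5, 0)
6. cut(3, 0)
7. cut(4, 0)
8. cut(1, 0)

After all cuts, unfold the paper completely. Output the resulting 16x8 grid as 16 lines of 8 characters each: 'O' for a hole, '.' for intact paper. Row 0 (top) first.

Op 1 fold_left: fold axis v@4; visible region now rows[0,16) x cols[0,4) = 16x4
Op 2 fold_left: fold axis v@2; visible region now rows[0,16) x cols[0,2) = 16x2
Op 3 fold_down: fold axis h@8; visible region now rows[8,16) x cols[0,2) = 8x2
Op 4 fold_left: fold axis v@1; visible region now rows[8,16) x cols[0,1) = 8x1
Op 5 cut(5, 0): punch at orig (13,0); cuts so far [(13, 0)]; region rows[8,16) x cols[0,1) = 8x1
Op 6 cut(3, 0): punch at orig (11,0); cuts so far [(11, 0), (13, 0)]; region rows[8,16) x cols[0,1) = 8x1
Op 7 cut(4, 0): punch at orig (12,0); cuts so far [(11, 0), (12, 0), (13, 0)]; region rows[8,16) x cols[0,1) = 8x1
Op 8 cut(1, 0): punch at orig (9,0); cuts so far [(9, 0), (11, 0), (12, 0), (13, 0)]; region rows[8,16) x cols[0,1) = 8x1
Unfold 1 (reflect across v@1): 8 holes -> [(9, 0), (9, 1), (11, 0), (11, 1), (12, 0), (12, 1), (13, 0), (13, 1)]
Unfold 2 (reflect across h@8): 16 holes -> [(2, 0), (2, 1), (3, 0), (3, 1), (4, 0), (4, 1), (6, 0), (6, 1), (9, 0), (9, 1), (11, 0), (11, 1), (12, 0), (12, 1), (13, 0), (13, 1)]
Unfold 3 (reflect across v@2): 32 holes -> [(2, 0), (2, 1), (2, 2), (2, 3), (3, 0), (3, 1), (3, 2), (3, 3), (4, 0), (4, 1), (4, 2), (4, 3), (6, 0), (6, 1), (6, 2), (6, 3), (9, 0), (9, 1), (9, 2), (9, 3), (11, 0), (11, 1), (11, 2), (11, 3), (12, 0), (12, 1), (12, 2), (12, 3), (13, 0), (13, 1), (13, 2), (13, 3)]
Unfold 4 (reflect across v@4): 64 holes -> [(2, 0), (2, 1), (2, 2), (2, 3), (2, 4), (2, 5), (2, 6), (2, 7), (3, 0), (3, 1), (3, 2), (3, 3), (3, 4), (3, 5), (3, 6), (3, 7), (4, 0), (4, 1), (4, 2), (4, 3), (4, 4), (4, 5), (4, 6), (4, 7), (6, 0), (6, 1), (6, 2), (6, 3), (6, 4), (6, 5), (6, 6), (6, 7), (9, 0), (9, 1), (9, 2), (9, 3), (9, 4), (9, 5), (9, 6), (9, 7), (11, 0), (11, 1), (11, 2), (11, 3), (11, 4), (11, 5), (11, 6), (11, 7), (12, 0), (12, 1), (12, 2), (12, 3), (12, 4), (12, 5), (12, 6), (12, 7), (13, 0), (13, 1), (13, 2), (13, 3), (13, 4), (13, 5), (13, 6), (13, 7)]

Answer: ........
........
OOOOOOOO
OOOOOOOO
OOOOOOOO
........
OOOOOOOO
........
........
OOOOOOOO
........
OOOOOOOO
OOOOOOOO
OOOOOOOO
........
........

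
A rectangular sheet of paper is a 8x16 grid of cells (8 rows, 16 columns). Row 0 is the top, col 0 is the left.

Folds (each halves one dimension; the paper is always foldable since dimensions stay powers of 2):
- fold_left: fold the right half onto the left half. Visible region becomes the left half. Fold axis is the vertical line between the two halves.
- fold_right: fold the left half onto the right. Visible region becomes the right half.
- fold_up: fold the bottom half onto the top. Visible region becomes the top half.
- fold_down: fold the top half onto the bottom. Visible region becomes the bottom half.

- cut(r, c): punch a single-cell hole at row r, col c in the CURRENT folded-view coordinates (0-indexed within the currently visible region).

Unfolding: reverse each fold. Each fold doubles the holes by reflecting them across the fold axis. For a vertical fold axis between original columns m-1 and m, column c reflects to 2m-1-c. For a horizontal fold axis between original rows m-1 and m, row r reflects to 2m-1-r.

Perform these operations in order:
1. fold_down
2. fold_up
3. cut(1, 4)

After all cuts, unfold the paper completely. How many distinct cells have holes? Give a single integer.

Answer: 4

Derivation:
Op 1 fold_down: fold axis h@4; visible region now rows[4,8) x cols[0,16) = 4x16
Op 2 fold_up: fold axis h@6; visible region now rows[4,6) x cols[0,16) = 2x16
Op 3 cut(1, 4): punch at orig (5,4); cuts so far [(5, 4)]; region rows[4,6) x cols[0,16) = 2x16
Unfold 1 (reflect across h@6): 2 holes -> [(5, 4), (6, 4)]
Unfold 2 (reflect across h@4): 4 holes -> [(1, 4), (2, 4), (5, 4), (6, 4)]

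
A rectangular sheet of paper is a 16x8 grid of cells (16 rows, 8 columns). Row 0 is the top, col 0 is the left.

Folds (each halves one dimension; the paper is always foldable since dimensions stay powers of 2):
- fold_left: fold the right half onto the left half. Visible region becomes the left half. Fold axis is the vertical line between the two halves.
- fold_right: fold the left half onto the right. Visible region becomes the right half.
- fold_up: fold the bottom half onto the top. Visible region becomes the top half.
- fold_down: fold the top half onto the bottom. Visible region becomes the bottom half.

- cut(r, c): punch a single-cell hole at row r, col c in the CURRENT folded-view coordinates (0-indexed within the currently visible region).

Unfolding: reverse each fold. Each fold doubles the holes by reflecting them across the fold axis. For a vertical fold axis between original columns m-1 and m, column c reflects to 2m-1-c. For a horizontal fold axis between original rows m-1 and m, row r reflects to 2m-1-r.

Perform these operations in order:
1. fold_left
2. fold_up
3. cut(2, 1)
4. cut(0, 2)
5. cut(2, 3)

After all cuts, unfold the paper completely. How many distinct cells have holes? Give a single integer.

Answer: 12

Derivation:
Op 1 fold_left: fold axis v@4; visible region now rows[0,16) x cols[0,4) = 16x4
Op 2 fold_up: fold axis h@8; visible region now rows[0,8) x cols[0,4) = 8x4
Op 3 cut(2, 1): punch at orig (2,1); cuts so far [(2, 1)]; region rows[0,8) x cols[0,4) = 8x4
Op 4 cut(0, 2): punch at orig (0,2); cuts so far [(0, 2), (2, 1)]; region rows[0,8) x cols[0,4) = 8x4
Op 5 cut(2, 3): punch at orig (2,3); cuts so far [(0, 2), (2, 1), (2, 3)]; region rows[0,8) x cols[0,4) = 8x4
Unfold 1 (reflect across h@8): 6 holes -> [(0, 2), (2, 1), (2, 3), (13, 1), (13, 3), (15, 2)]
Unfold 2 (reflect across v@4): 12 holes -> [(0, 2), (0, 5), (2, 1), (2, 3), (2, 4), (2, 6), (13, 1), (13, 3), (13, 4), (13, 6), (15, 2), (15, 5)]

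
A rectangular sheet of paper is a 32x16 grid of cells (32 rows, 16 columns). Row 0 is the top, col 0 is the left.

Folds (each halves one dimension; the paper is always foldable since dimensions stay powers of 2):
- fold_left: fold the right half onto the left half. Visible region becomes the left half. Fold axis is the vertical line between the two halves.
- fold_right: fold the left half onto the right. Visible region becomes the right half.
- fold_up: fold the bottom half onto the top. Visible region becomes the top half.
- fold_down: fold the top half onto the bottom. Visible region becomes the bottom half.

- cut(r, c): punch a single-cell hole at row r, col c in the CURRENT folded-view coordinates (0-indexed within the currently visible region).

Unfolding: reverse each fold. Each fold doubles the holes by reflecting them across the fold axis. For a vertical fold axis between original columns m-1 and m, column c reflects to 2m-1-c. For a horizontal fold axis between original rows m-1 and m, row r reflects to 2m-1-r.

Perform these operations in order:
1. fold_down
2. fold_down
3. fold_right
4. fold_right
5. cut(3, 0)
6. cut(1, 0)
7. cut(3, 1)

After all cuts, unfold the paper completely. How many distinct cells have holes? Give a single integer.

Op 1 fold_down: fold axis h@16; visible region now rows[16,32) x cols[0,16) = 16x16
Op 2 fold_down: fold axis h@24; visible region now rows[24,32) x cols[0,16) = 8x16
Op 3 fold_right: fold axis v@8; visible region now rows[24,32) x cols[8,16) = 8x8
Op 4 fold_right: fold axis v@12; visible region now rows[24,32) x cols[12,16) = 8x4
Op 5 cut(3, 0): punch at orig (27,12); cuts so far [(27, 12)]; region rows[24,32) x cols[12,16) = 8x4
Op 6 cut(1, 0): punch at orig (25,12); cuts so far [(25, 12), (27, 12)]; region rows[24,32) x cols[12,16) = 8x4
Op 7 cut(3, 1): punch at orig (27,13); cuts so far [(25, 12), (27, 12), (27, 13)]; region rows[24,32) x cols[12,16) = 8x4
Unfold 1 (reflect across v@12): 6 holes -> [(25, 11), (25, 12), (27, 10), (27, 11), (27, 12), (27, 13)]
Unfold 2 (reflect across v@8): 12 holes -> [(25, 3), (25, 4), (25, 11), (25, 12), (27, 2), (27, 3), (27, 4), (27, 5), (27, 10), (27, 11), (27, 12), (27, 13)]
Unfold 3 (reflect across h@24): 24 holes -> [(20, 2), (20, 3), (20, 4), (20, 5), (20, 10), (20, 11), (20, 12), (20, 13), (22, 3), (22, 4), (22, 11), (22, 12), (25, 3), (25, 4), (25, 11), (25, 12), (27, 2), (27, 3), (27, 4), (27, 5), (27, 10), (27, 11), (27, 12), (27, 13)]
Unfold 4 (reflect across h@16): 48 holes -> [(4, 2), (4, 3), (4, 4), (4, 5), (4, 10), (4, 11), (4, 12), (4, 13), (6, 3), (6, 4), (6, 11), (6, 12), (9, 3), (9, 4), (9, 11), (9, 12), (11, 2), (11, 3), (11, 4), (11, 5), (11, 10), (11, 11), (11, 12), (11, 13), (20, 2), (20, 3), (20, 4), (20, 5), (20, 10), (20, 11), (20, 12), (20, 13), (22, 3), (22, 4), (22, 11), (22, 12), (25, 3), (25, 4), (25, 11), (25, 12), (27, 2), (27, 3), (27, 4), (27, 5), (27, 10), (27, 11), (27, 12), (27, 13)]

Answer: 48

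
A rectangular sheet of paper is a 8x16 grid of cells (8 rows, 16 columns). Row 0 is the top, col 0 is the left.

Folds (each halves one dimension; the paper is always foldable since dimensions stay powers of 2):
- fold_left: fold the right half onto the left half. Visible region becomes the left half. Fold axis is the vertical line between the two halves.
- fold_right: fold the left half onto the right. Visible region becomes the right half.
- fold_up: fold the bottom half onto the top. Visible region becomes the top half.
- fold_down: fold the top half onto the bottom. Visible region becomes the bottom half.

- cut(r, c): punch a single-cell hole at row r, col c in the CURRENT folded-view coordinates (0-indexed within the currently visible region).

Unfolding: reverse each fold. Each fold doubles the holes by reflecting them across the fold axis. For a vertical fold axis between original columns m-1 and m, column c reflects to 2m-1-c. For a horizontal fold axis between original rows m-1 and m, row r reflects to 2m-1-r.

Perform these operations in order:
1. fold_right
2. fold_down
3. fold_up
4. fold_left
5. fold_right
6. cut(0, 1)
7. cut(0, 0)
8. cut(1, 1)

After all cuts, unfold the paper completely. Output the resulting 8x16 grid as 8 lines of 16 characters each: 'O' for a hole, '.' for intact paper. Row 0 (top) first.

Answer: OOOOOOOOOOOOOOOO
O..OO..OO..OO..O
O..OO..OO..OO..O
OOOOOOOOOOOOOOOO
OOOOOOOOOOOOOOOO
O..OO..OO..OO..O
O..OO..OO..OO..O
OOOOOOOOOOOOOOOO

Derivation:
Op 1 fold_right: fold axis v@8; visible region now rows[0,8) x cols[8,16) = 8x8
Op 2 fold_down: fold axis h@4; visible region now rows[4,8) x cols[8,16) = 4x8
Op 3 fold_up: fold axis h@6; visible region now rows[4,6) x cols[8,16) = 2x8
Op 4 fold_left: fold axis v@12; visible region now rows[4,6) x cols[8,12) = 2x4
Op 5 fold_right: fold axis v@10; visible region now rows[4,6) x cols[10,12) = 2x2
Op 6 cut(0, 1): punch at orig (4,11); cuts so far [(4, 11)]; region rows[4,6) x cols[10,12) = 2x2
Op 7 cut(0, 0): punch at orig (4,10); cuts so far [(4, 10), (4, 11)]; region rows[4,6) x cols[10,12) = 2x2
Op 8 cut(1, 1): punch at orig (5,11); cuts so far [(4, 10), (4, 11), (5, 11)]; region rows[4,6) x cols[10,12) = 2x2
Unfold 1 (reflect across v@10): 6 holes -> [(4, 8), (4, 9), (4, 10), (4, 11), (5, 8), (5, 11)]
Unfold 2 (reflect across v@12): 12 holes -> [(4, 8), (4, 9), (4, 10), (4, 11), (4, 12), (4, 13), (4, 14), (4, 15), (5, 8), (5, 11), (5, 12), (5, 15)]
Unfold 3 (reflect across h@6): 24 holes -> [(4, 8), (4, 9), (4, 10), (4, 11), (4, 12), (4, 13), (4, 14), (4, 15), (5, 8), (5, 11), (5, 12), (5, 15), (6, 8), (6, 11), (6, 12), (6, 15), (7, 8), (7, 9), (7, 10), (7, 11), (7, 12), (7, 13), (7, 14), (7, 15)]
Unfold 4 (reflect across h@4): 48 holes -> [(0, 8), (0, 9), (0, 10), (0, 11), (0, 12), (0, 13), (0, 14), (0, 15), (1, 8), (1, 11), (1, 12), (1, 15), (2, 8), (2, 11), (2, 12), (2, 15), (3, 8), (3, 9), (3, 10), (3, 11), (3, 12), (3, 13), (3, 14), (3, 15), (4, 8), (4, 9), (4, 10), (4, 11), (4, 12), (4, 13), (4, 14), (4, 15), (5, 8), (5, 11), (5, 12), (5, 15), (6, 8), (6, 11), (6, 12), (6, 15), (7, 8), (7, 9), (7, 10), (7, 11), (7, 12), (7, 13), (7, 14), (7, 15)]
Unfold 5 (reflect across v@8): 96 holes -> [(0, 0), (0, 1), (0, 2), (0, 3), (0, 4), (0, 5), (0, 6), (0, 7), (0, 8), (0, 9), (0, 10), (0, 11), (0, 12), (0, 13), (0, 14), (0, 15), (1, 0), (1, 3), (1, 4), (1, 7), (1, 8), (1, 11), (1, 12), (1, 15), (2, 0), (2, 3), (2, 4), (2, 7), (2, 8), (2, 11), (2, 12), (2, 15), (3, 0), (3, 1), (3, 2), (3, 3), (3, 4), (3, 5), (3, 6), (3, 7), (3, 8), (3, 9), (3, 10), (3, 11), (3, 12), (3, 13), (3, 14), (3, 15), (4, 0), (4, 1), (4, 2), (4, 3), (4, 4), (4, 5), (4, 6), (4, 7), (4, 8), (4, 9), (4, 10), (4, 11), (4, 12), (4, 13), (4, 14), (4, 15), (5, 0), (5, 3), (5, 4), (5, 7), (5, 8), (5, 11), (5, 12), (5, 15), (6, 0), (6, 3), (6, 4), (6, 7), (6, 8), (6, 11), (6, 12), (6, 15), (7, 0), (7, 1), (7, 2), (7, 3), (7, 4), (7, 5), (7, 6), (7, 7), (7, 8), (7, 9), (7, 10), (7, 11), (7, 12), (7, 13), (7, 14), (7, 15)]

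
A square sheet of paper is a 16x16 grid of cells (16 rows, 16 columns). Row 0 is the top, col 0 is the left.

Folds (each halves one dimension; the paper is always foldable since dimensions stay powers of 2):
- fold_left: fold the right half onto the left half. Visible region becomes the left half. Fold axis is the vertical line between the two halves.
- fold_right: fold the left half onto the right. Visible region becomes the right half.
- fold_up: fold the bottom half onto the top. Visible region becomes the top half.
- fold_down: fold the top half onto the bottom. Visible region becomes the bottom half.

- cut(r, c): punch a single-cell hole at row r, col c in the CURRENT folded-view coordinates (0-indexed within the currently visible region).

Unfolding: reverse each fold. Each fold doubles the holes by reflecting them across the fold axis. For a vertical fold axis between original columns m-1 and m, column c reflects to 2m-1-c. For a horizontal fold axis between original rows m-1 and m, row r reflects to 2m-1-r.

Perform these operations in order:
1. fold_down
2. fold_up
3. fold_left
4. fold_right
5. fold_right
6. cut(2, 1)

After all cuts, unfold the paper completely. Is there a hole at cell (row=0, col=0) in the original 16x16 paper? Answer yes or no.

Answer: no

Derivation:
Op 1 fold_down: fold axis h@8; visible region now rows[8,16) x cols[0,16) = 8x16
Op 2 fold_up: fold axis h@12; visible region now rows[8,12) x cols[0,16) = 4x16
Op 3 fold_left: fold axis v@8; visible region now rows[8,12) x cols[0,8) = 4x8
Op 4 fold_right: fold axis v@4; visible region now rows[8,12) x cols[4,8) = 4x4
Op 5 fold_right: fold axis v@6; visible region now rows[8,12) x cols[6,8) = 4x2
Op 6 cut(2, 1): punch at orig (10,7); cuts so far [(10, 7)]; region rows[8,12) x cols[6,8) = 4x2
Unfold 1 (reflect across v@6): 2 holes -> [(10, 4), (10, 7)]
Unfold 2 (reflect across v@4): 4 holes -> [(10, 0), (10, 3), (10, 4), (10, 7)]
Unfold 3 (reflect across v@8): 8 holes -> [(10, 0), (10, 3), (10, 4), (10, 7), (10, 8), (10, 11), (10, 12), (10, 15)]
Unfold 4 (reflect across h@12): 16 holes -> [(10, 0), (10, 3), (10, 4), (10, 7), (10, 8), (10, 11), (10, 12), (10, 15), (13, 0), (13, 3), (13, 4), (13, 7), (13, 8), (13, 11), (13, 12), (13, 15)]
Unfold 5 (reflect across h@8): 32 holes -> [(2, 0), (2, 3), (2, 4), (2, 7), (2, 8), (2, 11), (2, 12), (2, 15), (5, 0), (5, 3), (5, 4), (5, 7), (5, 8), (5, 11), (5, 12), (5, 15), (10, 0), (10, 3), (10, 4), (10, 7), (10, 8), (10, 11), (10, 12), (10, 15), (13, 0), (13, 3), (13, 4), (13, 7), (13, 8), (13, 11), (13, 12), (13, 15)]
Holes: [(2, 0), (2, 3), (2, 4), (2, 7), (2, 8), (2, 11), (2, 12), (2, 15), (5, 0), (5, 3), (5, 4), (5, 7), (5, 8), (5, 11), (5, 12), (5, 15), (10, 0), (10, 3), (10, 4), (10, 7), (10, 8), (10, 11), (10, 12), (10, 15), (13, 0), (13, 3), (13, 4), (13, 7), (13, 8), (13, 11), (13, 12), (13, 15)]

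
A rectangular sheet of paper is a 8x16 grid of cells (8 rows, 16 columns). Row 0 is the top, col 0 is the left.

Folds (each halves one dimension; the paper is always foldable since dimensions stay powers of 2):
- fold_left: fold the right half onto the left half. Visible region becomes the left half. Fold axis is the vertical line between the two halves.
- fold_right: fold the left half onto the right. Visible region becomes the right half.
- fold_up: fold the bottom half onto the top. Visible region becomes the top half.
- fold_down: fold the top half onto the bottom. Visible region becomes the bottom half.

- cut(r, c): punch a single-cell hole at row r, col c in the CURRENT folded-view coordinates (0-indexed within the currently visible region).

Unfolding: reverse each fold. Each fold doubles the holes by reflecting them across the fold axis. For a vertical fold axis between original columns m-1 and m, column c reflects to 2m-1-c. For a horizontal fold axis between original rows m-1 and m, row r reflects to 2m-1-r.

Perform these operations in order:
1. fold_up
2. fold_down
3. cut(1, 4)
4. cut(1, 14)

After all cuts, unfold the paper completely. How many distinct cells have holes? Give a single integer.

Answer: 8

Derivation:
Op 1 fold_up: fold axis h@4; visible region now rows[0,4) x cols[0,16) = 4x16
Op 2 fold_down: fold axis h@2; visible region now rows[2,4) x cols[0,16) = 2x16
Op 3 cut(1, 4): punch at orig (3,4); cuts so far [(3, 4)]; region rows[2,4) x cols[0,16) = 2x16
Op 4 cut(1, 14): punch at orig (3,14); cuts so far [(3, 4), (3, 14)]; region rows[2,4) x cols[0,16) = 2x16
Unfold 1 (reflect across h@2): 4 holes -> [(0, 4), (0, 14), (3, 4), (3, 14)]
Unfold 2 (reflect across h@4): 8 holes -> [(0, 4), (0, 14), (3, 4), (3, 14), (4, 4), (4, 14), (7, 4), (7, 14)]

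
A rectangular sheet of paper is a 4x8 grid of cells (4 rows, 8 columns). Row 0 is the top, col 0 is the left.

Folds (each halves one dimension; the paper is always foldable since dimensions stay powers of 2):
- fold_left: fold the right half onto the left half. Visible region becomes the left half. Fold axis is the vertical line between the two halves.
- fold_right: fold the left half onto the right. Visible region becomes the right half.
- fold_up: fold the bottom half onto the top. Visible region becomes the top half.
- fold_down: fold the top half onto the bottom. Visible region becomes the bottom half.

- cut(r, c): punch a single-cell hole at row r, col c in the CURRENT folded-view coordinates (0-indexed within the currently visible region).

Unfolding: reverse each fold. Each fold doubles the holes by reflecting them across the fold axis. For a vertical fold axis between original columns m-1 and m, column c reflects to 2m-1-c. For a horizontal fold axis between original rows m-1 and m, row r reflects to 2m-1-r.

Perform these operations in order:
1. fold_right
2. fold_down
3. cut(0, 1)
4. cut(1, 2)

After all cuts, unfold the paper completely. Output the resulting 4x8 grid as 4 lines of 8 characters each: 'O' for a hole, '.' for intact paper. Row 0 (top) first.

Answer: .O....O.
..O..O..
..O..O..
.O....O.

Derivation:
Op 1 fold_right: fold axis v@4; visible region now rows[0,4) x cols[4,8) = 4x4
Op 2 fold_down: fold axis h@2; visible region now rows[2,4) x cols[4,8) = 2x4
Op 3 cut(0, 1): punch at orig (2,5); cuts so far [(2, 5)]; region rows[2,4) x cols[4,8) = 2x4
Op 4 cut(1, 2): punch at orig (3,6); cuts so far [(2, 5), (3, 6)]; region rows[2,4) x cols[4,8) = 2x4
Unfold 1 (reflect across h@2): 4 holes -> [(0, 6), (1, 5), (2, 5), (3, 6)]
Unfold 2 (reflect across v@4): 8 holes -> [(0, 1), (0, 6), (1, 2), (1, 5), (2, 2), (2, 5), (3, 1), (3, 6)]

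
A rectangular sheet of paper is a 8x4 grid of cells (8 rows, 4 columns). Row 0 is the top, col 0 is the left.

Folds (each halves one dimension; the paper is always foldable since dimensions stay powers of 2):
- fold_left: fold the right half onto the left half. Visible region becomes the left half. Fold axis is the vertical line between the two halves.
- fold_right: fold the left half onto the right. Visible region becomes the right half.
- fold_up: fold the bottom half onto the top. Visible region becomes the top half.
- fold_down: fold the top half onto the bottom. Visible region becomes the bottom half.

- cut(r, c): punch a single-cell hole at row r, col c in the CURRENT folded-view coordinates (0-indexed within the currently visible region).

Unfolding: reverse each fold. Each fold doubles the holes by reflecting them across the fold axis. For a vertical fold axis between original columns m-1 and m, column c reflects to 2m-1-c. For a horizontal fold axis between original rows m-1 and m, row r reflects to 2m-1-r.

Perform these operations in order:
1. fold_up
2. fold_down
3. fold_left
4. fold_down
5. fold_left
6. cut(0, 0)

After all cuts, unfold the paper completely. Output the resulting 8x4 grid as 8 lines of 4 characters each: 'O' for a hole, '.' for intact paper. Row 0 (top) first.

Op 1 fold_up: fold axis h@4; visible region now rows[0,4) x cols[0,4) = 4x4
Op 2 fold_down: fold axis h@2; visible region now rows[2,4) x cols[0,4) = 2x4
Op 3 fold_left: fold axis v@2; visible region now rows[2,4) x cols[0,2) = 2x2
Op 4 fold_down: fold axis h@3; visible region now rows[3,4) x cols[0,2) = 1x2
Op 5 fold_left: fold axis v@1; visible region now rows[3,4) x cols[0,1) = 1x1
Op 6 cut(0, 0): punch at orig (3,0); cuts so far [(3, 0)]; region rows[3,4) x cols[0,1) = 1x1
Unfold 1 (reflect across v@1): 2 holes -> [(3, 0), (3, 1)]
Unfold 2 (reflect across h@3): 4 holes -> [(2, 0), (2, 1), (3, 0), (3, 1)]
Unfold 3 (reflect across v@2): 8 holes -> [(2, 0), (2, 1), (2, 2), (2, 3), (3, 0), (3, 1), (3, 2), (3, 3)]
Unfold 4 (reflect across h@2): 16 holes -> [(0, 0), (0, 1), (0, 2), (0, 3), (1, 0), (1, 1), (1, 2), (1, 3), (2, 0), (2, 1), (2, 2), (2, 3), (3, 0), (3, 1), (3, 2), (3, 3)]
Unfold 5 (reflect across h@4): 32 holes -> [(0, 0), (0, 1), (0, 2), (0, 3), (1, 0), (1, 1), (1, 2), (1, 3), (2, 0), (2, 1), (2, 2), (2, 3), (3, 0), (3, 1), (3, 2), (3, 3), (4, 0), (4, 1), (4, 2), (4, 3), (5, 0), (5, 1), (5, 2), (5, 3), (6, 0), (6, 1), (6, 2), (6, 3), (7, 0), (7, 1), (7, 2), (7, 3)]

Answer: OOOO
OOOO
OOOO
OOOO
OOOO
OOOO
OOOO
OOOO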